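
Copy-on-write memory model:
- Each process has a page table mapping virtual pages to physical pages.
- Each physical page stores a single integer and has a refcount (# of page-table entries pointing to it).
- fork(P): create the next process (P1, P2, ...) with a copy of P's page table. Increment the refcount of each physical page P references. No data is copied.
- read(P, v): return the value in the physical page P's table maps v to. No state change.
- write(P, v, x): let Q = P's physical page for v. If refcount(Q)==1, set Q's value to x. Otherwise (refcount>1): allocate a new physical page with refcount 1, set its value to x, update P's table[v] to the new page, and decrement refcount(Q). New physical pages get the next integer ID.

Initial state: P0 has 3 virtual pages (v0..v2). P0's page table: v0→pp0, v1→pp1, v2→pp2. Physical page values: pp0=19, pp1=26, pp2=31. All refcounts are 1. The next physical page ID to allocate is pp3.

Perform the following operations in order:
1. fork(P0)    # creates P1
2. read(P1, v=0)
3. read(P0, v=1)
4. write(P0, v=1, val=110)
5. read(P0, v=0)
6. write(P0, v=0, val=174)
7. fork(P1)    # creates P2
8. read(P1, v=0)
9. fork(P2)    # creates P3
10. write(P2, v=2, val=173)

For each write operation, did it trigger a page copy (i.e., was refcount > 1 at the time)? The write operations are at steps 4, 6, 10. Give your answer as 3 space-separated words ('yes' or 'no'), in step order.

Op 1: fork(P0) -> P1. 3 ppages; refcounts: pp0:2 pp1:2 pp2:2
Op 2: read(P1, v0) -> 19. No state change.
Op 3: read(P0, v1) -> 26. No state change.
Op 4: write(P0, v1, 110). refcount(pp1)=2>1 -> COPY to pp3. 4 ppages; refcounts: pp0:2 pp1:1 pp2:2 pp3:1
Op 5: read(P0, v0) -> 19. No state change.
Op 6: write(P0, v0, 174). refcount(pp0)=2>1 -> COPY to pp4. 5 ppages; refcounts: pp0:1 pp1:1 pp2:2 pp3:1 pp4:1
Op 7: fork(P1) -> P2. 5 ppages; refcounts: pp0:2 pp1:2 pp2:3 pp3:1 pp4:1
Op 8: read(P1, v0) -> 19. No state change.
Op 9: fork(P2) -> P3. 5 ppages; refcounts: pp0:3 pp1:3 pp2:4 pp3:1 pp4:1
Op 10: write(P2, v2, 173). refcount(pp2)=4>1 -> COPY to pp5. 6 ppages; refcounts: pp0:3 pp1:3 pp2:3 pp3:1 pp4:1 pp5:1

yes yes yes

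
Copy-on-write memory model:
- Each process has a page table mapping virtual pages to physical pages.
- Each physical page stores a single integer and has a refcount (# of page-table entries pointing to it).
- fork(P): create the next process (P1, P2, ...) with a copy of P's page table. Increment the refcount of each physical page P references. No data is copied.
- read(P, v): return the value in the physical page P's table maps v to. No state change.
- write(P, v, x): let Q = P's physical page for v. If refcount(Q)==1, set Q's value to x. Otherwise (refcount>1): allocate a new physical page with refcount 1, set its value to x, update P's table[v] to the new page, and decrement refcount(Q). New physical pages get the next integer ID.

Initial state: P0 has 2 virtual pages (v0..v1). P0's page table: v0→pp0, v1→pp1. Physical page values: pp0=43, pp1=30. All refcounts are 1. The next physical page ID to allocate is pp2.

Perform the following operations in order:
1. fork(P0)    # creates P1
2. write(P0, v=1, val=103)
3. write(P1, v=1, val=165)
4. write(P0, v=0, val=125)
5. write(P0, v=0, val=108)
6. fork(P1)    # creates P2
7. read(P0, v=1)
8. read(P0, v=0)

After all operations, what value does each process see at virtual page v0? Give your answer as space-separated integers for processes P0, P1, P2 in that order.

Op 1: fork(P0) -> P1. 2 ppages; refcounts: pp0:2 pp1:2
Op 2: write(P0, v1, 103). refcount(pp1)=2>1 -> COPY to pp2. 3 ppages; refcounts: pp0:2 pp1:1 pp2:1
Op 3: write(P1, v1, 165). refcount(pp1)=1 -> write in place. 3 ppages; refcounts: pp0:2 pp1:1 pp2:1
Op 4: write(P0, v0, 125). refcount(pp0)=2>1 -> COPY to pp3. 4 ppages; refcounts: pp0:1 pp1:1 pp2:1 pp3:1
Op 5: write(P0, v0, 108). refcount(pp3)=1 -> write in place. 4 ppages; refcounts: pp0:1 pp1:1 pp2:1 pp3:1
Op 6: fork(P1) -> P2. 4 ppages; refcounts: pp0:2 pp1:2 pp2:1 pp3:1
Op 7: read(P0, v1) -> 103. No state change.
Op 8: read(P0, v0) -> 108. No state change.
P0: v0 -> pp3 = 108
P1: v0 -> pp0 = 43
P2: v0 -> pp0 = 43

Answer: 108 43 43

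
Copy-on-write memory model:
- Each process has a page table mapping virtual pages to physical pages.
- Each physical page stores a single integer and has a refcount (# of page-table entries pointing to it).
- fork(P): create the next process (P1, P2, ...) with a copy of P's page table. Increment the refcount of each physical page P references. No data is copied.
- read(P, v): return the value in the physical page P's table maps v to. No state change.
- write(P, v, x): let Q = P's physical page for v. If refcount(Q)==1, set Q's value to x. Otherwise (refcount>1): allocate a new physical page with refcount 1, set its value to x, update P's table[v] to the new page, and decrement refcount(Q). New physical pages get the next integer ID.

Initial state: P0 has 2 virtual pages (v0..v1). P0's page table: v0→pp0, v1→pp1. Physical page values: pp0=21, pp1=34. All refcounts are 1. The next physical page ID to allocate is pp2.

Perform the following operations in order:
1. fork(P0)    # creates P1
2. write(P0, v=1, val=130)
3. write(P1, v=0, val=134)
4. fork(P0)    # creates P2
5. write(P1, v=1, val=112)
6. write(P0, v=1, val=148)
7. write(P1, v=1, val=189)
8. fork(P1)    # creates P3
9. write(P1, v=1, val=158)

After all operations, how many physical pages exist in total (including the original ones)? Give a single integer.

Op 1: fork(P0) -> P1. 2 ppages; refcounts: pp0:2 pp1:2
Op 2: write(P0, v1, 130). refcount(pp1)=2>1 -> COPY to pp2. 3 ppages; refcounts: pp0:2 pp1:1 pp2:1
Op 3: write(P1, v0, 134). refcount(pp0)=2>1 -> COPY to pp3. 4 ppages; refcounts: pp0:1 pp1:1 pp2:1 pp3:1
Op 4: fork(P0) -> P2. 4 ppages; refcounts: pp0:2 pp1:1 pp2:2 pp3:1
Op 5: write(P1, v1, 112). refcount(pp1)=1 -> write in place. 4 ppages; refcounts: pp0:2 pp1:1 pp2:2 pp3:1
Op 6: write(P0, v1, 148). refcount(pp2)=2>1 -> COPY to pp4. 5 ppages; refcounts: pp0:2 pp1:1 pp2:1 pp3:1 pp4:1
Op 7: write(P1, v1, 189). refcount(pp1)=1 -> write in place. 5 ppages; refcounts: pp0:2 pp1:1 pp2:1 pp3:1 pp4:1
Op 8: fork(P1) -> P3. 5 ppages; refcounts: pp0:2 pp1:2 pp2:1 pp3:2 pp4:1
Op 9: write(P1, v1, 158). refcount(pp1)=2>1 -> COPY to pp5. 6 ppages; refcounts: pp0:2 pp1:1 pp2:1 pp3:2 pp4:1 pp5:1

Answer: 6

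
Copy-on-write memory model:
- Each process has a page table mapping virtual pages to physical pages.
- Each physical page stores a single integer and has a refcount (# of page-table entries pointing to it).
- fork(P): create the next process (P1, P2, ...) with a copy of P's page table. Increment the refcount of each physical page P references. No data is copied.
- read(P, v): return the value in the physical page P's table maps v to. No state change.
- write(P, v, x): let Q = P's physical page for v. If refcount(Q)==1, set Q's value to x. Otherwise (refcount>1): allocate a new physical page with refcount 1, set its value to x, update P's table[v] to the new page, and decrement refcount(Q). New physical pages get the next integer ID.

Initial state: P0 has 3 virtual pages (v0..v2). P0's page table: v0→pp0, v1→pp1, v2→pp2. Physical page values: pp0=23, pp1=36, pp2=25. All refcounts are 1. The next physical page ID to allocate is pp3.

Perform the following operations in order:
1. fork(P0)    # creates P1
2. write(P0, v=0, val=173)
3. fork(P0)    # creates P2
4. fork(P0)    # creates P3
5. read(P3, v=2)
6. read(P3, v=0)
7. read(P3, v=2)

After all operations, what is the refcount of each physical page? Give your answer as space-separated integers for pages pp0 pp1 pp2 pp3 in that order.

Op 1: fork(P0) -> P1. 3 ppages; refcounts: pp0:2 pp1:2 pp2:2
Op 2: write(P0, v0, 173). refcount(pp0)=2>1 -> COPY to pp3. 4 ppages; refcounts: pp0:1 pp1:2 pp2:2 pp3:1
Op 3: fork(P0) -> P2. 4 ppages; refcounts: pp0:1 pp1:3 pp2:3 pp3:2
Op 4: fork(P0) -> P3. 4 ppages; refcounts: pp0:1 pp1:4 pp2:4 pp3:3
Op 5: read(P3, v2) -> 25. No state change.
Op 6: read(P3, v0) -> 173. No state change.
Op 7: read(P3, v2) -> 25. No state change.

Answer: 1 4 4 3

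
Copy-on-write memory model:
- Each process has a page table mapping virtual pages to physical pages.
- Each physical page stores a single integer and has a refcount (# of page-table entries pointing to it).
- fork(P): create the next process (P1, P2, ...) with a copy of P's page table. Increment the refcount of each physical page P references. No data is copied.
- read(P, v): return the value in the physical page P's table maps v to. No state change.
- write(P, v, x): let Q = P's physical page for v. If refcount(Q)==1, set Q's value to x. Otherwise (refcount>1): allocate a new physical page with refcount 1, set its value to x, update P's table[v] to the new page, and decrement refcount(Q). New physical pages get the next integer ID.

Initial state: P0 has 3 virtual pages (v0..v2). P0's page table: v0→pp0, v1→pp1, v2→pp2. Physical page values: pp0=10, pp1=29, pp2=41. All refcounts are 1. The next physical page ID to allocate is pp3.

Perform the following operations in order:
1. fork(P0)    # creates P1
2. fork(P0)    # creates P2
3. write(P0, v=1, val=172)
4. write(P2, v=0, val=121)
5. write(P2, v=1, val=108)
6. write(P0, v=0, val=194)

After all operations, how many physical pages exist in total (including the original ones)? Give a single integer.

Answer: 7

Derivation:
Op 1: fork(P0) -> P1. 3 ppages; refcounts: pp0:2 pp1:2 pp2:2
Op 2: fork(P0) -> P2. 3 ppages; refcounts: pp0:3 pp1:3 pp2:3
Op 3: write(P0, v1, 172). refcount(pp1)=3>1 -> COPY to pp3. 4 ppages; refcounts: pp0:3 pp1:2 pp2:3 pp3:1
Op 4: write(P2, v0, 121). refcount(pp0)=3>1 -> COPY to pp4. 5 ppages; refcounts: pp0:2 pp1:2 pp2:3 pp3:1 pp4:1
Op 5: write(P2, v1, 108). refcount(pp1)=2>1 -> COPY to pp5. 6 ppages; refcounts: pp0:2 pp1:1 pp2:3 pp3:1 pp4:1 pp5:1
Op 6: write(P0, v0, 194). refcount(pp0)=2>1 -> COPY to pp6. 7 ppages; refcounts: pp0:1 pp1:1 pp2:3 pp3:1 pp4:1 pp5:1 pp6:1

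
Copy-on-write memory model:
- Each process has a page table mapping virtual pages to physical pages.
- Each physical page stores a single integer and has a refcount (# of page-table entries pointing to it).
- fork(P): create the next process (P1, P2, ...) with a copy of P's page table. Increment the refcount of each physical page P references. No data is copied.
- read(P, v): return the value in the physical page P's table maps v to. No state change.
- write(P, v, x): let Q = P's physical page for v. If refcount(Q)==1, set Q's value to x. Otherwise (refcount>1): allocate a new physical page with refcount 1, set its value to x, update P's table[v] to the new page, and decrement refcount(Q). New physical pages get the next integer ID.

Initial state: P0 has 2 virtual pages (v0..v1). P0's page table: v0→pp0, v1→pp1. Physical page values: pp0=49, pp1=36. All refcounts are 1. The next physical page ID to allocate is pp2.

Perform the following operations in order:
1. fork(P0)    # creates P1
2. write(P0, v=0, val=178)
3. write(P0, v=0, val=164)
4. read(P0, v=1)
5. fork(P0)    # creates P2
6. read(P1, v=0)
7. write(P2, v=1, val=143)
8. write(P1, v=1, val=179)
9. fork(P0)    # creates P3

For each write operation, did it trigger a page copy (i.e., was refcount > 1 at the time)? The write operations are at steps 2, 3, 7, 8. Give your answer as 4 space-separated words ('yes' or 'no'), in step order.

Op 1: fork(P0) -> P1. 2 ppages; refcounts: pp0:2 pp1:2
Op 2: write(P0, v0, 178). refcount(pp0)=2>1 -> COPY to pp2. 3 ppages; refcounts: pp0:1 pp1:2 pp2:1
Op 3: write(P0, v0, 164). refcount(pp2)=1 -> write in place. 3 ppages; refcounts: pp0:1 pp1:2 pp2:1
Op 4: read(P0, v1) -> 36. No state change.
Op 5: fork(P0) -> P2. 3 ppages; refcounts: pp0:1 pp1:3 pp2:2
Op 6: read(P1, v0) -> 49. No state change.
Op 7: write(P2, v1, 143). refcount(pp1)=3>1 -> COPY to pp3. 4 ppages; refcounts: pp0:1 pp1:2 pp2:2 pp3:1
Op 8: write(P1, v1, 179). refcount(pp1)=2>1 -> COPY to pp4. 5 ppages; refcounts: pp0:1 pp1:1 pp2:2 pp3:1 pp4:1
Op 9: fork(P0) -> P3. 5 ppages; refcounts: pp0:1 pp1:2 pp2:3 pp3:1 pp4:1

yes no yes yes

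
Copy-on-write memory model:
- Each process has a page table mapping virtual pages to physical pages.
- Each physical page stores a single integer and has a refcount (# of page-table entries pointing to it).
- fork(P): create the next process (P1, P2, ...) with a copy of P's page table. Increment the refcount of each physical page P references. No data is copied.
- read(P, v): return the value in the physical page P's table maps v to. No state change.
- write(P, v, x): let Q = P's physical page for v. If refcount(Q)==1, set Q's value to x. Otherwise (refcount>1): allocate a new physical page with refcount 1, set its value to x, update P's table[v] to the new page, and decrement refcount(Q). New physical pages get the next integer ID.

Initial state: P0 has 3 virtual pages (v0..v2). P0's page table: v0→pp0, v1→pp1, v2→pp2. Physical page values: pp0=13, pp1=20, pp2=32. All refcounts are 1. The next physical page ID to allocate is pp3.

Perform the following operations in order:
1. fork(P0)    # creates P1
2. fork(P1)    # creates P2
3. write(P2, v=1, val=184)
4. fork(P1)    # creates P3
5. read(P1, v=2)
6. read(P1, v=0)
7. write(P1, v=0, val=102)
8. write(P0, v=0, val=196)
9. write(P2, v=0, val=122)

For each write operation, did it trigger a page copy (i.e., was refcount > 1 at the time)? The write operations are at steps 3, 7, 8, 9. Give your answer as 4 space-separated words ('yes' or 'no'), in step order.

Op 1: fork(P0) -> P1. 3 ppages; refcounts: pp0:2 pp1:2 pp2:2
Op 2: fork(P1) -> P2. 3 ppages; refcounts: pp0:3 pp1:3 pp2:3
Op 3: write(P2, v1, 184). refcount(pp1)=3>1 -> COPY to pp3. 4 ppages; refcounts: pp0:3 pp1:2 pp2:3 pp3:1
Op 4: fork(P1) -> P3. 4 ppages; refcounts: pp0:4 pp1:3 pp2:4 pp3:1
Op 5: read(P1, v2) -> 32. No state change.
Op 6: read(P1, v0) -> 13. No state change.
Op 7: write(P1, v0, 102). refcount(pp0)=4>1 -> COPY to pp4. 5 ppages; refcounts: pp0:3 pp1:3 pp2:4 pp3:1 pp4:1
Op 8: write(P0, v0, 196). refcount(pp0)=3>1 -> COPY to pp5. 6 ppages; refcounts: pp0:2 pp1:3 pp2:4 pp3:1 pp4:1 pp5:1
Op 9: write(P2, v0, 122). refcount(pp0)=2>1 -> COPY to pp6. 7 ppages; refcounts: pp0:1 pp1:3 pp2:4 pp3:1 pp4:1 pp5:1 pp6:1

yes yes yes yes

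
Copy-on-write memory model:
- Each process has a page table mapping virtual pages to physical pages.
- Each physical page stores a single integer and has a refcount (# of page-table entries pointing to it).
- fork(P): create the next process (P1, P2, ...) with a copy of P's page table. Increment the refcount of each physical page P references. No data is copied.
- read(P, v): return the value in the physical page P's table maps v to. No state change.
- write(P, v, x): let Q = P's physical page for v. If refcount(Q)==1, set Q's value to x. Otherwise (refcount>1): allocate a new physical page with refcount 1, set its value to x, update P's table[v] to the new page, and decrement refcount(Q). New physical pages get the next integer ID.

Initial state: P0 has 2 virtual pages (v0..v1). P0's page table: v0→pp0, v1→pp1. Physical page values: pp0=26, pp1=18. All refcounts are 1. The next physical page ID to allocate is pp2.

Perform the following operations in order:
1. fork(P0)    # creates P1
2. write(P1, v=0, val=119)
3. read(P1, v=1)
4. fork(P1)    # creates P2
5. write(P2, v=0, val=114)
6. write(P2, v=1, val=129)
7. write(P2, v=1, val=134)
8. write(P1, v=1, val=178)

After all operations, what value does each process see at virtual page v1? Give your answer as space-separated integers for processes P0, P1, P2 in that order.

Answer: 18 178 134

Derivation:
Op 1: fork(P0) -> P1. 2 ppages; refcounts: pp0:2 pp1:2
Op 2: write(P1, v0, 119). refcount(pp0)=2>1 -> COPY to pp2. 3 ppages; refcounts: pp0:1 pp1:2 pp2:1
Op 3: read(P1, v1) -> 18. No state change.
Op 4: fork(P1) -> P2. 3 ppages; refcounts: pp0:1 pp1:3 pp2:2
Op 5: write(P2, v0, 114). refcount(pp2)=2>1 -> COPY to pp3. 4 ppages; refcounts: pp0:1 pp1:3 pp2:1 pp3:1
Op 6: write(P2, v1, 129). refcount(pp1)=3>1 -> COPY to pp4. 5 ppages; refcounts: pp0:1 pp1:2 pp2:1 pp3:1 pp4:1
Op 7: write(P2, v1, 134). refcount(pp4)=1 -> write in place. 5 ppages; refcounts: pp0:1 pp1:2 pp2:1 pp3:1 pp4:1
Op 8: write(P1, v1, 178). refcount(pp1)=2>1 -> COPY to pp5. 6 ppages; refcounts: pp0:1 pp1:1 pp2:1 pp3:1 pp4:1 pp5:1
P0: v1 -> pp1 = 18
P1: v1 -> pp5 = 178
P2: v1 -> pp4 = 134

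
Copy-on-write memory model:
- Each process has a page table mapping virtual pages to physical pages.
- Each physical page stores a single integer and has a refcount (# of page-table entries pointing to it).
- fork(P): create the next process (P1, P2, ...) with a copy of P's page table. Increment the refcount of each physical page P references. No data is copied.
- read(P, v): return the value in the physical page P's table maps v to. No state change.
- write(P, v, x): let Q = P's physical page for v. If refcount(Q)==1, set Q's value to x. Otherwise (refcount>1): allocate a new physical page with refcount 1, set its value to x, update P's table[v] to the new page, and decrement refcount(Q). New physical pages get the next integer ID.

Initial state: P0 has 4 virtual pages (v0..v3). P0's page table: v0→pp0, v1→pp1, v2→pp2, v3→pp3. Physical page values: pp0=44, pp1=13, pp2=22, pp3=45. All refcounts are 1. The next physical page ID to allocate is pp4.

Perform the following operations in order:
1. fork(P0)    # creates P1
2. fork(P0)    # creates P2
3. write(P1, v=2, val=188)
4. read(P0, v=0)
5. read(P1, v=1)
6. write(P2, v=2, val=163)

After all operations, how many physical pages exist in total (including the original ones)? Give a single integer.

Op 1: fork(P0) -> P1. 4 ppages; refcounts: pp0:2 pp1:2 pp2:2 pp3:2
Op 2: fork(P0) -> P2. 4 ppages; refcounts: pp0:3 pp1:3 pp2:3 pp3:3
Op 3: write(P1, v2, 188). refcount(pp2)=3>1 -> COPY to pp4. 5 ppages; refcounts: pp0:3 pp1:3 pp2:2 pp3:3 pp4:1
Op 4: read(P0, v0) -> 44. No state change.
Op 5: read(P1, v1) -> 13. No state change.
Op 6: write(P2, v2, 163). refcount(pp2)=2>1 -> COPY to pp5. 6 ppages; refcounts: pp0:3 pp1:3 pp2:1 pp3:3 pp4:1 pp5:1

Answer: 6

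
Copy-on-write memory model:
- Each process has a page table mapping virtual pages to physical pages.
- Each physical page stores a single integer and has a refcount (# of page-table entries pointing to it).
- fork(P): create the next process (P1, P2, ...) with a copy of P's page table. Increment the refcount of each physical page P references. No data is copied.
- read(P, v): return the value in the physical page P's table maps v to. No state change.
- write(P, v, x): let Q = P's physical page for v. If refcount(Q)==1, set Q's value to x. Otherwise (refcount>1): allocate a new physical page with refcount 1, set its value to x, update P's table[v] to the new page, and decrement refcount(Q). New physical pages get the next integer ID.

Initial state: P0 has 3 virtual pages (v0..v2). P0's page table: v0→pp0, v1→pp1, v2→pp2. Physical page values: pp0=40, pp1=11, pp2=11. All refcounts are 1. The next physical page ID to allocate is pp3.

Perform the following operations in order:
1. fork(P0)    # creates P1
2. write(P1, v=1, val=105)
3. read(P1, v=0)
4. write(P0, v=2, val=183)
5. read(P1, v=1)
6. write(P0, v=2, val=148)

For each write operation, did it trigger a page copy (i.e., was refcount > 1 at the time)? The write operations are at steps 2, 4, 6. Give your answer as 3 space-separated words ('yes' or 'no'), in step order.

Op 1: fork(P0) -> P1. 3 ppages; refcounts: pp0:2 pp1:2 pp2:2
Op 2: write(P1, v1, 105). refcount(pp1)=2>1 -> COPY to pp3. 4 ppages; refcounts: pp0:2 pp1:1 pp2:2 pp3:1
Op 3: read(P1, v0) -> 40. No state change.
Op 4: write(P0, v2, 183). refcount(pp2)=2>1 -> COPY to pp4. 5 ppages; refcounts: pp0:2 pp1:1 pp2:1 pp3:1 pp4:1
Op 5: read(P1, v1) -> 105. No state change.
Op 6: write(P0, v2, 148). refcount(pp4)=1 -> write in place. 5 ppages; refcounts: pp0:2 pp1:1 pp2:1 pp3:1 pp4:1

yes yes no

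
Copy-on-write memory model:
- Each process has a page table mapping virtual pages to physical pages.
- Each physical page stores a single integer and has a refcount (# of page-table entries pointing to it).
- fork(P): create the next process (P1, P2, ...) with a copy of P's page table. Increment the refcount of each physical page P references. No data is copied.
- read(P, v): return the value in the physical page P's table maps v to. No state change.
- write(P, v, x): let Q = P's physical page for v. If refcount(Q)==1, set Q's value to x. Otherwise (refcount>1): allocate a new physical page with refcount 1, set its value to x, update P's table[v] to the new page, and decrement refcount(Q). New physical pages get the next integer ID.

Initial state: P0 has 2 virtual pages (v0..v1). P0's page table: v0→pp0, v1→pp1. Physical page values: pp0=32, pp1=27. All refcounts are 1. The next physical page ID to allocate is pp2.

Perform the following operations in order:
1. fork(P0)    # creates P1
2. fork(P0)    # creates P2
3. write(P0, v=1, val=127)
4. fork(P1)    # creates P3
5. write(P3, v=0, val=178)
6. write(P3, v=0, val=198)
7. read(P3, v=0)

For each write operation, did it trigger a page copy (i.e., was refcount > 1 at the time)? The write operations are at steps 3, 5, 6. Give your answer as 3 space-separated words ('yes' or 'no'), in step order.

Op 1: fork(P0) -> P1. 2 ppages; refcounts: pp0:2 pp1:2
Op 2: fork(P0) -> P2. 2 ppages; refcounts: pp0:3 pp1:3
Op 3: write(P0, v1, 127). refcount(pp1)=3>1 -> COPY to pp2. 3 ppages; refcounts: pp0:3 pp1:2 pp2:1
Op 4: fork(P1) -> P3. 3 ppages; refcounts: pp0:4 pp1:3 pp2:1
Op 5: write(P3, v0, 178). refcount(pp0)=4>1 -> COPY to pp3. 4 ppages; refcounts: pp0:3 pp1:3 pp2:1 pp3:1
Op 6: write(P3, v0, 198). refcount(pp3)=1 -> write in place. 4 ppages; refcounts: pp0:3 pp1:3 pp2:1 pp3:1
Op 7: read(P3, v0) -> 198. No state change.

yes yes no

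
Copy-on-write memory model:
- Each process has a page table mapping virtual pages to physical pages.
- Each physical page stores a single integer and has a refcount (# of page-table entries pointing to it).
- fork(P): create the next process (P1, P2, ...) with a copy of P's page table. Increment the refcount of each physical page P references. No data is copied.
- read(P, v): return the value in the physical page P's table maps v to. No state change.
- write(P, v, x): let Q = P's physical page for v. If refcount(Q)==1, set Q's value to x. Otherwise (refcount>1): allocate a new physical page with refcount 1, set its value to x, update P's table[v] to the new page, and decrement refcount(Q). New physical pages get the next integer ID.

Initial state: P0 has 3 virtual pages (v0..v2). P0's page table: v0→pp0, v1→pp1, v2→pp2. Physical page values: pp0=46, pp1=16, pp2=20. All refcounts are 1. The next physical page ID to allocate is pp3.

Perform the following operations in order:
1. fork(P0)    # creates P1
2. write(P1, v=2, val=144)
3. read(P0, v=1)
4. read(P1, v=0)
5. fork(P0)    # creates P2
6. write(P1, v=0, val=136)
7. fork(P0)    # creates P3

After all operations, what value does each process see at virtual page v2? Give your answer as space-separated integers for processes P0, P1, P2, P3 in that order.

Op 1: fork(P0) -> P1. 3 ppages; refcounts: pp0:2 pp1:2 pp2:2
Op 2: write(P1, v2, 144). refcount(pp2)=2>1 -> COPY to pp3. 4 ppages; refcounts: pp0:2 pp1:2 pp2:1 pp3:1
Op 3: read(P0, v1) -> 16. No state change.
Op 4: read(P1, v0) -> 46. No state change.
Op 5: fork(P0) -> P2. 4 ppages; refcounts: pp0:3 pp1:3 pp2:2 pp3:1
Op 6: write(P1, v0, 136). refcount(pp0)=3>1 -> COPY to pp4. 5 ppages; refcounts: pp0:2 pp1:3 pp2:2 pp3:1 pp4:1
Op 7: fork(P0) -> P3. 5 ppages; refcounts: pp0:3 pp1:4 pp2:3 pp3:1 pp4:1
P0: v2 -> pp2 = 20
P1: v2 -> pp3 = 144
P2: v2 -> pp2 = 20
P3: v2 -> pp2 = 20

Answer: 20 144 20 20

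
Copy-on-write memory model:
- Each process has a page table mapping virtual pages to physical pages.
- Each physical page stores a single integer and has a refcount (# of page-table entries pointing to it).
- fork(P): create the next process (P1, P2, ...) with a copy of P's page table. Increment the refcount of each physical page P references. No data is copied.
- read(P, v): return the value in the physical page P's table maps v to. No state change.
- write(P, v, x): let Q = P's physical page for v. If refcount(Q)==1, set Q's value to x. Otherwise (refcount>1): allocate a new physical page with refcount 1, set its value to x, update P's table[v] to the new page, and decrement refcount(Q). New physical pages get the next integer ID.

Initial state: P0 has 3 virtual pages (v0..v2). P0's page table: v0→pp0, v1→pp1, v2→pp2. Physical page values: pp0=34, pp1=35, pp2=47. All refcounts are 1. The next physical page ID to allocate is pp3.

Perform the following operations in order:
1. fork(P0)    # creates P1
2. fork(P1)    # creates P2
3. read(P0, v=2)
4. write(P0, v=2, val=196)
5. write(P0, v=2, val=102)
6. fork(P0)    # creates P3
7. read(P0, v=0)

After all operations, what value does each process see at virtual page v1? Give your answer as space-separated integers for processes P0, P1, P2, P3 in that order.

Op 1: fork(P0) -> P1. 3 ppages; refcounts: pp0:2 pp1:2 pp2:2
Op 2: fork(P1) -> P2. 3 ppages; refcounts: pp0:3 pp1:3 pp2:3
Op 3: read(P0, v2) -> 47. No state change.
Op 4: write(P0, v2, 196). refcount(pp2)=3>1 -> COPY to pp3. 4 ppages; refcounts: pp0:3 pp1:3 pp2:2 pp3:1
Op 5: write(P0, v2, 102). refcount(pp3)=1 -> write in place. 4 ppages; refcounts: pp0:3 pp1:3 pp2:2 pp3:1
Op 6: fork(P0) -> P3. 4 ppages; refcounts: pp0:4 pp1:4 pp2:2 pp3:2
Op 7: read(P0, v0) -> 34. No state change.
P0: v1 -> pp1 = 35
P1: v1 -> pp1 = 35
P2: v1 -> pp1 = 35
P3: v1 -> pp1 = 35

Answer: 35 35 35 35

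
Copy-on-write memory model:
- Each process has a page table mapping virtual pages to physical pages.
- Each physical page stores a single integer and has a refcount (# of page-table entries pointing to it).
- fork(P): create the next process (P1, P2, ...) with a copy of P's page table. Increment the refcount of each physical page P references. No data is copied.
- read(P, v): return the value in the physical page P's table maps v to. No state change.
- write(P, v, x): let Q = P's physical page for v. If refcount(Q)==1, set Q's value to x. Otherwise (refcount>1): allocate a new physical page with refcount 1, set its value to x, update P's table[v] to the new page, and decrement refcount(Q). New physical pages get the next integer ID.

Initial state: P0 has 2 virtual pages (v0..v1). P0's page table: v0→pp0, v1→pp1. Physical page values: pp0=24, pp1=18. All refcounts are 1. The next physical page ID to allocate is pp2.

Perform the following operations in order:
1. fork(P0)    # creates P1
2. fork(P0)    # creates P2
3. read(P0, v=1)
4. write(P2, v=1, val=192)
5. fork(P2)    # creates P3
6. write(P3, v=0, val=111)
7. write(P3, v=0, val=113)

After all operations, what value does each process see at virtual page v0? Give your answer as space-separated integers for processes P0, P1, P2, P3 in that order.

Op 1: fork(P0) -> P1. 2 ppages; refcounts: pp0:2 pp1:2
Op 2: fork(P0) -> P2. 2 ppages; refcounts: pp0:3 pp1:3
Op 3: read(P0, v1) -> 18. No state change.
Op 4: write(P2, v1, 192). refcount(pp1)=3>1 -> COPY to pp2. 3 ppages; refcounts: pp0:3 pp1:2 pp2:1
Op 5: fork(P2) -> P3. 3 ppages; refcounts: pp0:4 pp1:2 pp2:2
Op 6: write(P3, v0, 111). refcount(pp0)=4>1 -> COPY to pp3. 4 ppages; refcounts: pp0:3 pp1:2 pp2:2 pp3:1
Op 7: write(P3, v0, 113). refcount(pp3)=1 -> write in place. 4 ppages; refcounts: pp0:3 pp1:2 pp2:2 pp3:1
P0: v0 -> pp0 = 24
P1: v0 -> pp0 = 24
P2: v0 -> pp0 = 24
P3: v0 -> pp3 = 113

Answer: 24 24 24 113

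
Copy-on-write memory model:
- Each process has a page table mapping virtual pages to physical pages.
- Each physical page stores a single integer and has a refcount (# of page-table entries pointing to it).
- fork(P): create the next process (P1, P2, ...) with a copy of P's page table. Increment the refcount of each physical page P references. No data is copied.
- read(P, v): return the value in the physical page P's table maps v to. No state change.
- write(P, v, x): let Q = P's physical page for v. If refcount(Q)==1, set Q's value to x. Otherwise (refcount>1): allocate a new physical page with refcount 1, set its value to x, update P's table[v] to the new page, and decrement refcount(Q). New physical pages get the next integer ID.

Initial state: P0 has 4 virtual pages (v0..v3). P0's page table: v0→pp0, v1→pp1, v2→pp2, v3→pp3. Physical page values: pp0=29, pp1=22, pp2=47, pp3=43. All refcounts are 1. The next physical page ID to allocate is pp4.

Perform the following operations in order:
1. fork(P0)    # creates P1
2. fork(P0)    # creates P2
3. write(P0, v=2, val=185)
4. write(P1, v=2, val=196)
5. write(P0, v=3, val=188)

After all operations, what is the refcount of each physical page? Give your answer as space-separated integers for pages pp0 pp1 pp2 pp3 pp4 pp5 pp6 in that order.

Answer: 3 3 1 2 1 1 1

Derivation:
Op 1: fork(P0) -> P1. 4 ppages; refcounts: pp0:2 pp1:2 pp2:2 pp3:2
Op 2: fork(P0) -> P2. 4 ppages; refcounts: pp0:3 pp1:3 pp2:3 pp3:3
Op 3: write(P0, v2, 185). refcount(pp2)=3>1 -> COPY to pp4. 5 ppages; refcounts: pp0:3 pp1:3 pp2:2 pp3:3 pp4:1
Op 4: write(P1, v2, 196). refcount(pp2)=2>1 -> COPY to pp5. 6 ppages; refcounts: pp0:3 pp1:3 pp2:1 pp3:3 pp4:1 pp5:1
Op 5: write(P0, v3, 188). refcount(pp3)=3>1 -> COPY to pp6. 7 ppages; refcounts: pp0:3 pp1:3 pp2:1 pp3:2 pp4:1 pp5:1 pp6:1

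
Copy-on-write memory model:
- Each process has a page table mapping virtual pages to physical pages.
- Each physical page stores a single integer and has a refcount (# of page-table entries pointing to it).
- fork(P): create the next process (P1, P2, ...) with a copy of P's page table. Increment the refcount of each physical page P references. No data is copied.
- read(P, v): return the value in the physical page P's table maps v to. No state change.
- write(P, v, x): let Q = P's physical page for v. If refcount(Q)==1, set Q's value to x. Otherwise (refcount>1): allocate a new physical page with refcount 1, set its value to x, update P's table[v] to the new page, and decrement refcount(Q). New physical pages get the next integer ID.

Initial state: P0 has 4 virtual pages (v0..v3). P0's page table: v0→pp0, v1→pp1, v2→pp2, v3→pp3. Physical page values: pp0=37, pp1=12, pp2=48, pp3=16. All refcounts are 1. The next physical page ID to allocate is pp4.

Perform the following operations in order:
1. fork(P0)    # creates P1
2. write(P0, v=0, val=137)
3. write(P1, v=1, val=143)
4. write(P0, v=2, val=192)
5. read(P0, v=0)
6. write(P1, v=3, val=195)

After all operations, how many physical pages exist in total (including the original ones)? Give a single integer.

Op 1: fork(P0) -> P1. 4 ppages; refcounts: pp0:2 pp1:2 pp2:2 pp3:2
Op 2: write(P0, v0, 137). refcount(pp0)=2>1 -> COPY to pp4. 5 ppages; refcounts: pp0:1 pp1:2 pp2:2 pp3:2 pp4:1
Op 3: write(P1, v1, 143). refcount(pp1)=2>1 -> COPY to pp5. 6 ppages; refcounts: pp0:1 pp1:1 pp2:2 pp3:2 pp4:1 pp5:1
Op 4: write(P0, v2, 192). refcount(pp2)=2>1 -> COPY to pp6. 7 ppages; refcounts: pp0:1 pp1:1 pp2:1 pp3:2 pp4:1 pp5:1 pp6:1
Op 5: read(P0, v0) -> 137. No state change.
Op 6: write(P1, v3, 195). refcount(pp3)=2>1 -> COPY to pp7. 8 ppages; refcounts: pp0:1 pp1:1 pp2:1 pp3:1 pp4:1 pp5:1 pp6:1 pp7:1

Answer: 8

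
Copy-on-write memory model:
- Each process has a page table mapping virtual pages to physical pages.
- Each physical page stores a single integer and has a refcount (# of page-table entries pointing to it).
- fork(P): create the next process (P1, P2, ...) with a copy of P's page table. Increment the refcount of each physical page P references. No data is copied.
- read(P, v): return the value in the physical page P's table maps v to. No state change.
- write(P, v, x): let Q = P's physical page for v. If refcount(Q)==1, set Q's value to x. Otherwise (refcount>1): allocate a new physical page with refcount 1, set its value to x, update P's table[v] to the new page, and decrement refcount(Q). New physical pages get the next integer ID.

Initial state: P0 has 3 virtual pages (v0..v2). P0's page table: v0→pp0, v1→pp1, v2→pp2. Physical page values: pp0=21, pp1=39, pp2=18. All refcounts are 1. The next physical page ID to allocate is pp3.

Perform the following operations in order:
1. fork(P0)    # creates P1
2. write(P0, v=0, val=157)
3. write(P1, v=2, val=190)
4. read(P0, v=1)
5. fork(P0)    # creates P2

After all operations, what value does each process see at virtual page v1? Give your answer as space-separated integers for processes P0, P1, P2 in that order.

Answer: 39 39 39

Derivation:
Op 1: fork(P0) -> P1. 3 ppages; refcounts: pp0:2 pp1:2 pp2:2
Op 2: write(P0, v0, 157). refcount(pp0)=2>1 -> COPY to pp3. 4 ppages; refcounts: pp0:1 pp1:2 pp2:2 pp3:1
Op 3: write(P1, v2, 190). refcount(pp2)=2>1 -> COPY to pp4. 5 ppages; refcounts: pp0:1 pp1:2 pp2:1 pp3:1 pp4:1
Op 4: read(P0, v1) -> 39. No state change.
Op 5: fork(P0) -> P2. 5 ppages; refcounts: pp0:1 pp1:3 pp2:2 pp3:2 pp4:1
P0: v1 -> pp1 = 39
P1: v1 -> pp1 = 39
P2: v1 -> pp1 = 39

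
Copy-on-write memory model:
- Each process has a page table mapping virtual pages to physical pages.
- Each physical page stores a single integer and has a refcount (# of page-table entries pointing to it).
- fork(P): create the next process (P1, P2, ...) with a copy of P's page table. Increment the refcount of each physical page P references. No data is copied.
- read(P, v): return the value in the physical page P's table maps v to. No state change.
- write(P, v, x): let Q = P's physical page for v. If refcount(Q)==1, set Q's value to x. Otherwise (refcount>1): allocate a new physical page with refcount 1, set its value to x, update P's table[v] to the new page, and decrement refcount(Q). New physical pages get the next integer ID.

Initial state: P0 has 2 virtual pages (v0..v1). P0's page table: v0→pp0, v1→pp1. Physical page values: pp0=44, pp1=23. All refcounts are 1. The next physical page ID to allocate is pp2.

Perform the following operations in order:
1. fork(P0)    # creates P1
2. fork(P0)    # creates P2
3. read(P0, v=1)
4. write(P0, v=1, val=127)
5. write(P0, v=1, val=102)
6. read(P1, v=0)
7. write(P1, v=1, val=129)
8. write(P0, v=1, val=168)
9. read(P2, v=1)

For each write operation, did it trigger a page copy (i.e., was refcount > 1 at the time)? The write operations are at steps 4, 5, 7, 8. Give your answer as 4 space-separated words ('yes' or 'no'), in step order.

Op 1: fork(P0) -> P1. 2 ppages; refcounts: pp0:2 pp1:2
Op 2: fork(P0) -> P2. 2 ppages; refcounts: pp0:3 pp1:3
Op 3: read(P0, v1) -> 23. No state change.
Op 4: write(P0, v1, 127). refcount(pp1)=3>1 -> COPY to pp2. 3 ppages; refcounts: pp0:3 pp1:2 pp2:1
Op 5: write(P0, v1, 102). refcount(pp2)=1 -> write in place. 3 ppages; refcounts: pp0:3 pp1:2 pp2:1
Op 6: read(P1, v0) -> 44. No state change.
Op 7: write(P1, v1, 129). refcount(pp1)=2>1 -> COPY to pp3. 4 ppages; refcounts: pp0:3 pp1:1 pp2:1 pp3:1
Op 8: write(P0, v1, 168). refcount(pp2)=1 -> write in place. 4 ppages; refcounts: pp0:3 pp1:1 pp2:1 pp3:1
Op 9: read(P2, v1) -> 23. No state change.

yes no yes no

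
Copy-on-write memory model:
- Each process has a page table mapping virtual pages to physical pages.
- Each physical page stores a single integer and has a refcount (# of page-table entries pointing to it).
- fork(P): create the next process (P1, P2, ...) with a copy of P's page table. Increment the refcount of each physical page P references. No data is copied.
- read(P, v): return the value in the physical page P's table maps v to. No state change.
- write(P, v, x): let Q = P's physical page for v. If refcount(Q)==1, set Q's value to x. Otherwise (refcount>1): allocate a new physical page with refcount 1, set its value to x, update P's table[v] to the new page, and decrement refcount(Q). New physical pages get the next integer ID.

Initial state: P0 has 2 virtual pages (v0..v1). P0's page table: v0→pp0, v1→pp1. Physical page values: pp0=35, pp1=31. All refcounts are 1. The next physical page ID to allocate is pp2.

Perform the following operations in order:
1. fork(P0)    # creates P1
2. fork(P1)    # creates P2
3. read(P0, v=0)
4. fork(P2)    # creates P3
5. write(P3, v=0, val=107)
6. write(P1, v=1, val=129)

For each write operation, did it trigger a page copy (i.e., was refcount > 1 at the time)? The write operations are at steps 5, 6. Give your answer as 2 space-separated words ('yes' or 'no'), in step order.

Op 1: fork(P0) -> P1. 2 ppages; refcounts: pp0:2 pp1:2
Op 2: fork(P1) -> P2. 2 ppages; refcounts: pp0:3 pp1:3
Op 3: read(P0, v0) -> 35. No state change.
Op 4: fork(P2) -> P3. 2 ppages; refcounts: pp0:4 pp1:4
Op 5: write(P3, v0, 107). refcount(pp0)=4>1 -> COPY to pp2. 3 ppages; refcounts: pp0:3 pp1:4 pp2:1
Op 6: write(P1, v1, 129). refcount(pp1)=4>1 -> COPY to pp3. 4 ppages; refcounts: pp0:3 pp1:3 pp2:1 pp3:1

yes yes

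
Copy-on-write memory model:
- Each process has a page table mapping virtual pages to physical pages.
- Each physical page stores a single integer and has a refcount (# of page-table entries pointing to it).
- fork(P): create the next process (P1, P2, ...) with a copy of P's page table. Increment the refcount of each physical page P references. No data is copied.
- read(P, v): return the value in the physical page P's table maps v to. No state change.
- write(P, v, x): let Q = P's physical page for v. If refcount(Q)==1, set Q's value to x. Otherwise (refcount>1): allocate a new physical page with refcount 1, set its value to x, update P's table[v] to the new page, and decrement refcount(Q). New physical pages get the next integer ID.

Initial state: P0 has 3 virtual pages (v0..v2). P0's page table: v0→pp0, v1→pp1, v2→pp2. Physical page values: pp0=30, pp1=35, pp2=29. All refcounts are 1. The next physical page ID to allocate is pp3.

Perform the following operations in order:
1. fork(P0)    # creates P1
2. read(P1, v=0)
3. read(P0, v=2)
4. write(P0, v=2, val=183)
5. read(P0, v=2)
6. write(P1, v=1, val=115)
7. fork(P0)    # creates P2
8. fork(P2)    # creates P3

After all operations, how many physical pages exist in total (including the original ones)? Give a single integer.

Answer: 5

Derivation:
Op 1: fork(P0) -> P1. 3 ppages; refcounts: pp0:2 pp1:2 pp2:2
Op 2: read(P1, v0) -> 30. No state change.
Op 3: read(P0, v2) -> 29. No state change.
Op 4: write(P0, v2, 183). refcount(pp2)=2>1 -> COPY to pp3. 4 ppages; refcounts: pp0:2 pp1:2 pp2:1 pp3:1
Op 5: read(P0, v2) -> 183. No state change.
Op 6: write(P1, v1, 115). refcount(pp1)=2>1 -> COPY to pp4. 5 ppages; refcounts: pp0:2 pp1:1 pp2:1 pp3:1 pp4:1
Op 7: fork(P0) -> P2. 5 ppages; refcounts: pp0:3 pp1:2 pp2:1 pp3:2 pp4:1
Op 8: fork(P2) -> P3. 5 ppages; refcounts: pp0:4 pp1:3 pp2:1 pp3:3 pp4:1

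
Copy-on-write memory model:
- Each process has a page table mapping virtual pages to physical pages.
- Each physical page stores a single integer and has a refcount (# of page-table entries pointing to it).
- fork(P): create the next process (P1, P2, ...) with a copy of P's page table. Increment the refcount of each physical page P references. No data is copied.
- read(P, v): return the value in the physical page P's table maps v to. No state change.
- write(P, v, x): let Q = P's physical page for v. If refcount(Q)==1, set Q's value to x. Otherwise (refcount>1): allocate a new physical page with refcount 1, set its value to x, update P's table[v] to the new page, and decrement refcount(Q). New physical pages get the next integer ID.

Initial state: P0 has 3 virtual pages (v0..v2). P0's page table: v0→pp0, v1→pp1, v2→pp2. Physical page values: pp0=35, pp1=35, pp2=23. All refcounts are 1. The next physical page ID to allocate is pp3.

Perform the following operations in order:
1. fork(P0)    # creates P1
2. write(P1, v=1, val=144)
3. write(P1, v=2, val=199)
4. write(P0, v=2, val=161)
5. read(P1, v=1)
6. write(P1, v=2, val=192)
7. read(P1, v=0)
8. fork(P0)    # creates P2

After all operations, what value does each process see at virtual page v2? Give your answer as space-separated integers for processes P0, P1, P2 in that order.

Answer: 161 192 161

Derivation:
Op 1: fork(P0) -> P1. 3 ppages; refcounts: pp0:2 pp1:2 pp2:2
Op 2: write(P1, v1, 144). refcount(pp1)=2>1 -> COPY to pp3. 4 ppages; refcounts: pp0:2 pp1:1 pp2:2 pp3:1
Op 3: write(P1, v2, 199). refcount(pp2)=2>1 -> COPY to pp4. 5 ppages; refcounts: pp0:2 pp1:1 pp2:1 pp3:1 pp4:1
Op 4: write(P0, v2, 161). refcount(pp2)=1 -> write in place. 5 ppages; refcounts: pp0:2 pp1:1 pp2:1 pp3:1 pp4:1
Op 5: read(P1, v1) -> 144. No state change.
Op 6: write(P1, v2, 192). refcount(pp4)=1 -> write in place. 5 ppages; refcounts: pp0:2 pp1:1 pp2:1 pp3:1 pp4:1
Op 7: read(P1, v0) -> 35. No state change.
Op 8: fork(P0) -> P2. 5 ppages; refcounts: pp0:3 pp1:2 pp2:2 pp3:1 pp4:1
P0: v2 -> pp2 = 161
P1: v2 -> pp4 = 192
P2: v2 -> pp2 = 161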